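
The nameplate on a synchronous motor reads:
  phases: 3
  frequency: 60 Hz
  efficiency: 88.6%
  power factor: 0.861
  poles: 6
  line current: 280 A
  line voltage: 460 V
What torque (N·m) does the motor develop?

P_in = √3·V·I·cosφ = 1.732 × 460 × 280 × 0.861 = 192073 W
P_out = η·P_in = 0.886 × 192073 = 170177 W
n = n_s = 120×60/6 = 1200 rpm (synchronous)
ω = 2π×1200/60 = 125.7 rad/s
τ = P_out/ω = 170177/125.7 = 1350 N·m

1350 N·m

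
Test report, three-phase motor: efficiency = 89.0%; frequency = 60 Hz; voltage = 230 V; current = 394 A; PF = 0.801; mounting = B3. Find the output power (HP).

150 HP

P_in = √3·V·I·cosφ = 1.732 × 230 × 394 × 0.801 = 125720 W
P_out = η·P_in = 0.89 × 125720 = 111891 W
= 111891/746 = 150 HP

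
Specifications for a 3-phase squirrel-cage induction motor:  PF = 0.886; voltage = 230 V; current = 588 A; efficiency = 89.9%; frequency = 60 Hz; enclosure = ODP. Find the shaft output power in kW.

187 kW

P_in = √3·V·I·cosφ = 1.732 × 230 × 588 × 0.886 = 207533 W
P_out = η·P_in = 0.899 × 207533 = 186572 W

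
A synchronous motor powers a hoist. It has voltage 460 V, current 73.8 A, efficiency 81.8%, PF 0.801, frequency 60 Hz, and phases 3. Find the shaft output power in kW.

P_in = √3·V·I·cosφ = 1.732 × 460 × 73.8 × 0.801 = 47097 W
P_out = η·P_in = 0.818 × 47097 = 38525 W

38.5 kW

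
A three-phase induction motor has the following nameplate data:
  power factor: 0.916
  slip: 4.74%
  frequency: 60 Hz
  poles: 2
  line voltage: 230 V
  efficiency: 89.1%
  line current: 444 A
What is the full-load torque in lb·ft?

296 lb·ft

P_in = √3·V·I·cosφ = 1.732 × 230 × 444 × 0.916 = 162015 W
P_out = η·P_in = 0.891 × 162015 = 144355 W
n_s = 120×60/2 = 3600 rpm; n = 3600×(1−0.0474) = 3429 rpm
ω = 2π×3429/60 = 359.1 rad/s
τ = P_out/ω = 144355/359.1 = 402 N·m
In lb·ft: 402/1.356 = 296 lb·ft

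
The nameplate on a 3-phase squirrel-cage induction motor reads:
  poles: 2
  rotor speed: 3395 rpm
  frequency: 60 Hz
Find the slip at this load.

5.69 %

n_s = 120f/p = 120×60/2 = 3600 rpm
s = (n_s − n)/n_s = (3600 − 3395)/3600 = 0.0569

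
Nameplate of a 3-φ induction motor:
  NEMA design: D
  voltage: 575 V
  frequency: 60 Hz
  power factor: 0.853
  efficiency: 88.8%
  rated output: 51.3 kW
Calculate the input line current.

68 A

P_out = 51.3 kW = 51300 W
P_in = P_out / η = 51300 / 0.888 = 57770 W
I_L = P_in / (√3·V_L·cosφ) = 57770 / (1.732 × 575 × 0.853) = 68 A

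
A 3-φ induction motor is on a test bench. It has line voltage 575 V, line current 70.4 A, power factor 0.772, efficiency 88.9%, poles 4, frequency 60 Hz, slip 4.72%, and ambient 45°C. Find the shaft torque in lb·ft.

P_in = √3·V·I·cosφ = 1.732 × 575 × 70.4 × 0.772 = 54126 W
P_out = η·P_in = 0.889 × 54126 = 48118 W
n_s = 120×60/4 = 1800 rpm; n = 1800×(1−0.0472) = 1715 rpm
ω = 2π×1715/60 = 179.6 rad/s
τ = P_out/ω = 48118/179.6 = 267.9 N·m
In lb·ft: 267.9/1.356 = 198 lb·ft

198 lb·ft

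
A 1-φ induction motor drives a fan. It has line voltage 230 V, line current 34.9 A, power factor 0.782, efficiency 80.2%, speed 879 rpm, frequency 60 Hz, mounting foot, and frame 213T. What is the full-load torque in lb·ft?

40.3 lb·ft

P_in = V·I·cosφ = 230 × 34.9 × 0.782 = 6277 W
P_out = η·P_in = 0.802 × 6277 = 5034 W
n = 879 rpm
ω = 2π×879/60 = 92.05 rad/s
τ = P_out/ω = 5034/92.05 = 54.69 N·m
In lb·ft: 54.69/1.356 = 40.3 lb·ft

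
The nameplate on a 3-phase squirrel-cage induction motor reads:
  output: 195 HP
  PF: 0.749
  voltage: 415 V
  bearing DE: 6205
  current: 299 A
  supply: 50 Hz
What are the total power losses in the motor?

P_in = √3·V·I·cosφ = 1.732×415×299×0.749 = 160971 W
P_out = 195×746 = 145470 W
Losses = P_in − P_out = 160971 − 145470 = 15501 W

15500 W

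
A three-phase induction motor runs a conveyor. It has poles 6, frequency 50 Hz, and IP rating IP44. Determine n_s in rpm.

n_s = 120f/p = 120×50/6 = 1000 rpm

1000 rpm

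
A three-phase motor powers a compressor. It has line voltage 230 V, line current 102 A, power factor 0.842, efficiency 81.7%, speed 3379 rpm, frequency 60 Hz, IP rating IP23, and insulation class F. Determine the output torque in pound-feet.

P_in = √3·V·I·cosφ = 1.732 × 230 × 102 × 0.842 = 34213 W
P_out = η·P_in = 0.817 × 34213 = 27952 W
n = 3379 rpm
ω = 2π×3379/60 = 353.8 rad/s
τ = P_out/ω = 27952/353.8 = 79.01 N·m
In lb·ft: 79.01/1.356 = 58.3 lb·ft

58.3 lb·ft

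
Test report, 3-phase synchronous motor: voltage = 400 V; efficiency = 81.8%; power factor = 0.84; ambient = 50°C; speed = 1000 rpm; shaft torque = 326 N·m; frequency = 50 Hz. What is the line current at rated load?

71.7 A

ω = 2π×1000/60 = 104.7 rad/s; P_out = τω = 326 × 104.7 = 34132 W
P_in = P_out / η = 34132 / 0.818 = 41726 W
I_L = P_in / (√3·V_L·cosφ) = 41726 / (1.732 × 400 × 0.84) = 71.7 A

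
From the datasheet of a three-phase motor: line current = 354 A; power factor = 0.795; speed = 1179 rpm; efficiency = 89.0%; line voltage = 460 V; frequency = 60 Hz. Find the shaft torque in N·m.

1620 N·m

P_in = √3·V·I·cosφ = 1.732 × 460 × 354 × 0.795 = 224221 W
P_out = η·P_in = 0.89 × 224221 = 199557 W
n = 1179 rpm
ω = 2π×1179/60 = 123.5 rad/s
τ = P_out/ω = 199557/123.5 = 1620 N·m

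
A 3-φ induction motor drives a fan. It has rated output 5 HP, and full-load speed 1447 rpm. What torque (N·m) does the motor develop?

24.6 N·m

P_out = 5 × 746 = 3730 W
ω = 2π × 1447/60 = 151.5 rad/s
τ = P_out/ω = 3730/151.5 = 24.6 N·m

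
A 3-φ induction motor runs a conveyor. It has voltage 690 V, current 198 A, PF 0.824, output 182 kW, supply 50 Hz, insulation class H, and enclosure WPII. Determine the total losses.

P_in = √3·V·I·cosφ = 1.732×690×198×0.824 = 194980 W
P_out = 182000 W
Losses = P_in − P_out = 194980 − 182000 = 12980 W

13000 W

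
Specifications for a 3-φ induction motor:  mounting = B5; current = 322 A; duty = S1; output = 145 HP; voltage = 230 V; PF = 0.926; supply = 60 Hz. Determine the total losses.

10600 W

P_in = √3·V·I·cosφ = 1.732×230×322×0.926 = 118780 W
P_out = 145×746 = 108170 W
Losses = P_in − P_out = 118780 − 108170 = 10610 W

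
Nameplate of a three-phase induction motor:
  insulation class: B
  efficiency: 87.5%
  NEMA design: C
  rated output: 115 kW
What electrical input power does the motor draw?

P_out = 115000 W
P_in = P_out/η = 115000/0.875 = 131429 W = 131 kW

131 kW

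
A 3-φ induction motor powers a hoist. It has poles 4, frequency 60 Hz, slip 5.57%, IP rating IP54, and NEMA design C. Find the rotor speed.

1700 rpm

n_s = 120f/p = 120×60/4 = 1800 rpm
n = n_s(1 − s) = 1800 × (1 − 0.0557) = 1700 rpm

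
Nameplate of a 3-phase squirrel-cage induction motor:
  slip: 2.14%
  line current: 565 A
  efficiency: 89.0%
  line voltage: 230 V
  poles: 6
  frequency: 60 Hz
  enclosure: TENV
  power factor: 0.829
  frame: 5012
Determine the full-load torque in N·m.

P_in = √3·V·I·cosφ = 1.732 × 230 × 565 × 0.829 = 186586 W
P_out = η·P_in = 0.89 × 186586 = 166062 W
n_s = 120×60/6 = 1200 rpm; n = 1200×(1−0.0214) = 1174 rpm
ω = 2π×1174/60 = 122.9 rad/s
τ = P_out/ω = 166062/122.9 = 1350 N·m

1350 N·m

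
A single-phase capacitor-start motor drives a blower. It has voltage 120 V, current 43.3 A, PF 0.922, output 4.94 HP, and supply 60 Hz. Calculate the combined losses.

1110 W

P_in = V·I·cosφ = 120×43.3×0.922 = 4791 W
P_out = 4.94×746 = 3685 W
Losses = P_in − P_out = 4791 − 3685 = 1106 W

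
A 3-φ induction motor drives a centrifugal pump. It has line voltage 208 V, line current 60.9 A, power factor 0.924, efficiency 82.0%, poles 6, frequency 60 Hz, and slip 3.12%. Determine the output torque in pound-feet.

P_in = √3·V·I·cosφ = 1.732 × 208 × 60.9 × 0.924 = 20272 W
P_out = η·P_in = 0.82 × 20272 = 16623 W
n_s = 120×60/6 = 1200 rpm; n = 1200×(1−0.0312) = 1163 rpm
ω = 2π×1163/60 = 121.8 rad/s
τ = P_out/ω = 16623/121.8 = 136.5 N·m
In lb·ft: 136.5/1.356 = 101 lb·ft

101 lb·ft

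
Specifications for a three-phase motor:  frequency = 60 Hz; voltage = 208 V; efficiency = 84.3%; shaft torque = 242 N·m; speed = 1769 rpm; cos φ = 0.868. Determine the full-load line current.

170 A

ω = 2π×1769/60 = 185.2 rad/s; P_out = τω = 242 × 185.2 = 44818 W
P_in = P_out / η = 44818 / 0.843 = 53165 W
I_L = P_in / (√3·V_L·cosφ) = 53165 / (1.732 × 208 × 0.868) = 170 A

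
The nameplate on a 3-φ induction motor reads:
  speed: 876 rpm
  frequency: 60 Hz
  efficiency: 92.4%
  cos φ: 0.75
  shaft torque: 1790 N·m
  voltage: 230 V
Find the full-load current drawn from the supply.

ω = 2π×876/60 = 91.73 rad/s; P_out = τω = 1790 × 91.73 = 164197 W
P_in = P_out / η = 164197 / 0.924 = 177702 W
I_L = P_in / (√3·V_L·cosφ) = 177702 / (1.732 × 230 × 0.75) = 595 A

595 A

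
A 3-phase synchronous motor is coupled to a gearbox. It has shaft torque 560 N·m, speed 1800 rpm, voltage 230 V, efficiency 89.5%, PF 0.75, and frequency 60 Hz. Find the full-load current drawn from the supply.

ω = 2π×1800/60 = 188.5 rad/s; P_out = τω = 560 × 188.5 = 105560 W
P_in = P_out / η = 105560 / 0.895 = 117944 W
I_L = P_in / (√3·V_L·cosφ) = 117944 / (1.732 × 230 × 0.75) = 395 A

395 A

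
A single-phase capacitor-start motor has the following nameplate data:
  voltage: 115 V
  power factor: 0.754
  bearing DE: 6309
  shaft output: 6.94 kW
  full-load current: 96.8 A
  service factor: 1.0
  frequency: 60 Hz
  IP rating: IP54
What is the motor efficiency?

82.7 %

P_out = 6.94 kW = 6940 W
P_in = V·I·cosφ = 115 × 96.8 × 0.754 = 8394 W
η = P_out / P_in = 6940 / 8394 = 0.827 = 82.7%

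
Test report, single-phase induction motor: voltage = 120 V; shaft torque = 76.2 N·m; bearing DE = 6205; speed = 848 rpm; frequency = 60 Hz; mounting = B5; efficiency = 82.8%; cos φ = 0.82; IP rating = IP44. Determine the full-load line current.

83.1 A

ω = 2π×848/60 = 88.8 rad/s; P_out = τω = 76.2 × 88.8 = 6767 W
P_in = P_out / η = 6767 / 0.828 = 8173 W
I = P_in / (V·cosφ) = 8173 / (120 × 0.82) = 83.1 A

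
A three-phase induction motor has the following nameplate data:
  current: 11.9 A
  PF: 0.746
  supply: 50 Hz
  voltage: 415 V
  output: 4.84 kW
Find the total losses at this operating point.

P_in = √3·V·I·cosφ = 1.732×415×11.9×0.746 = 6381 W
P_out = 4840 W
Losses = P_in − P_out = 6381 − 4840 = 1541 W

1.54 kW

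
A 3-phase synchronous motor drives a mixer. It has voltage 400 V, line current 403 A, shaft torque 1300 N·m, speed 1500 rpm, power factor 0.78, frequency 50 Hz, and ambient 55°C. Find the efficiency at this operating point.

93.8 %

ω = 2π × 1500/60 = 157.1 rad/s; P_out = τω = 1300 × 157.1 = 204230 W
P_in = √3·V_L·I_L·cosφ = 1.732 × 400 × 403 × 0.78 = 217775 W
η = P_out / P_in = 204230 / 217775 = 0.938 = 93.8%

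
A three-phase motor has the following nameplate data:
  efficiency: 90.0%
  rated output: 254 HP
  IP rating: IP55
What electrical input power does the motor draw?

P_out = 254 × 746 = 189484 W
P_in = P_out/η = 189484/0.9 = 210538 W = 211 kW

211 kW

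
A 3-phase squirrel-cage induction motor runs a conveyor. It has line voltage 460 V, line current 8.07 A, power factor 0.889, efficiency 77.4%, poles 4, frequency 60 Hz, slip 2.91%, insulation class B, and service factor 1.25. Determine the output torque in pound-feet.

P_in = √3·V·I·cosφ = 1.732 × 460 × 8.07 × 0.889 = 5716 W
P_out = η·P_in = 0.774 × 5716 = 4424 W
n_s = 120×60/4 = 1800 rpm; n = 1800×(1−0.0291) = 1748 rpm
ω = 2π×1748/60 = 183.1 rad/s
τ = P_out/ω = 4424/183.1 = 24.16 N·m
In lb·ft: 24.16/1.356 = 17.8 lb·ft

17.8 lb·ft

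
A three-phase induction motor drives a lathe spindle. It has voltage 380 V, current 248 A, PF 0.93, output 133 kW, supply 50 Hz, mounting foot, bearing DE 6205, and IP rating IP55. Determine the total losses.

P_in = √3·V·I·cosφ = 1.732×380×248×0.93 = 151798 W
P_out = 133000 W
Losses = P_in − P_out = 151798 − 133000 = 18798 W

18800 W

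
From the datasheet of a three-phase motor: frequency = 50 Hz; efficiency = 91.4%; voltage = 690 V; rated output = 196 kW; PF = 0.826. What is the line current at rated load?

P_out = 196 kW = 196000 W
P_in = P_out / η = 196000 / 0.914 = 214442 W
I_L = P_in / (√3·V_L·cosφ) = 214442 / (1.732 × 690 × 0.826) = 217 A

217 A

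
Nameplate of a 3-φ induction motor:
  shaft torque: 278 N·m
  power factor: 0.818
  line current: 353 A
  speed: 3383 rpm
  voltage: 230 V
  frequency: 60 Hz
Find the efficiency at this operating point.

ω = 2π × 3383/60 = 354.3 rad/s; P_out = τω = 278 × 354.3 = 98495 W
P_in = √3·V_L·I_L·cosφ = 1.732 × 230 × 353 × 0.818 = 115028 W
η = P_out / P_in = 98495 / 115028 = 0.856 = 85.6%

85.6 %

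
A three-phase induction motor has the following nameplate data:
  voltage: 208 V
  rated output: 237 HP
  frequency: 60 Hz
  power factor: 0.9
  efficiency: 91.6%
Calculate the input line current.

595 A

P_out = 237 × 746 = 176802 W
P_in = P_out / η = 176802 / 0.916 = 193015 W
I_L = P_in / (√3·V_L·cosφ) = 193015 / (1.732 × 208 × 0.9) = 595 A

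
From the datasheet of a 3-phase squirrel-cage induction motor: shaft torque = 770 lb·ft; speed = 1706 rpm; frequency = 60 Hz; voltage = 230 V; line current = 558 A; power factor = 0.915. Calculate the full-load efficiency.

τ = 770 lb·ft × 1.356 = 1044 N·m
ω = 2π × 1706/60 = 178.7 rad/s; P_out = τω = 1044 × 178.7 = 186563 W
P_in = √3·V_L·I_L·cosφ = 1.732 × 230 × 558 × 0.915 = 203391 W
η = P_out / P_in = 186563 / 203391 = 0.917 = 91.7%

91.7 %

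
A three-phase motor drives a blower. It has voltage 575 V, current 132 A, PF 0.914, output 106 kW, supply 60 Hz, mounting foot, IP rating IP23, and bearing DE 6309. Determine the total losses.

P_in = √3·V·I·cosφ = 1.732×575×132×0.914 = 120153 W
P_out = 106000 W
Losses = P_in − P_out = 120153 − 106000 = 14153 W

14200 W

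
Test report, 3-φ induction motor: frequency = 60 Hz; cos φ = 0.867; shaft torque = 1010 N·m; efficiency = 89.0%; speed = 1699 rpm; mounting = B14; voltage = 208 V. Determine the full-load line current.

ω = 2π×1699/60 = 177.9 rad/s; P_out = τω = 1010 × 177.9 = 179679 W
P_in = P_out / η = 179679 / 0.890 = 201887 W
I_L = P_in / (√3·V_L·cosφ) = 201887 / (1.732 × 208 × 0.867) = 646 A

646 A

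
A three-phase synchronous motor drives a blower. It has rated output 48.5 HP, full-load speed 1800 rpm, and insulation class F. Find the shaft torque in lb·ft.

P_out = 48.5 × 746 = 36181 W
ω = 2π × 1800/60 = 188.5 rad/s
τ = P_out/ω = 36181/188.5 = 191.9 N·m
In lb·ft: 191.9/1.356 = 142 lb·ft

142 lb·ft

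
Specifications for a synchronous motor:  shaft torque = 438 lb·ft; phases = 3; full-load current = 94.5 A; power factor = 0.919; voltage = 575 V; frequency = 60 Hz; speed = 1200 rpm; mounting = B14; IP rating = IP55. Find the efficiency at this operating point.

86.3 %

τ = 438 lb·ft × 1.356 = 593.9 N·m
ω = 2π × 1200/60 = 125.7 rad/s; P_out = τω = 593.9 × 125.7 = 74653 W
P_in = √3·V_L·I_L·cosφ = 1.732 × 575 × 94.5 × 0.919 = 86489 W
η = P_out / P_in = 74653 / 86489 = 0.863 = 86.3%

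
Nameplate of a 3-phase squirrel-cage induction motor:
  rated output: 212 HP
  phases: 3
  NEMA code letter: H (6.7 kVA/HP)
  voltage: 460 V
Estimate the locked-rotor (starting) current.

S_LR = 6.7 × 212 = 1420.4 kVA
I_LR = S_LR/(√3·V_L) = 1420400/(1.732×460) = 1780 A

1780 A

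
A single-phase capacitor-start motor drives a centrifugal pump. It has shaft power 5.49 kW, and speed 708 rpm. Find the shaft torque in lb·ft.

54.6 lb·ft

ω = 2π × 708/60 = 74.14 rad/s
τ = P/ω = 5490/74.14 = 74.05 N·m
In lb·ft: 74.05/1.356 = 54.6 lb·ft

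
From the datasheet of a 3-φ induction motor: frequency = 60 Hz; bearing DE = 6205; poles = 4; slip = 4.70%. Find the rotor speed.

1715 rpm

n_s = 120f/p = 120×60/4 = 1800 rpm
n = n_s(1 − s) = 1800 × (1 − 0.047) = 1715 rpm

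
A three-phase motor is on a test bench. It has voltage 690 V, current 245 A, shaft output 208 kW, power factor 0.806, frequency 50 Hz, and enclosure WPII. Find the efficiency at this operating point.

P_out = 208 kW = 208000 W
P_in = √3·V_L·I_L·cosφ = 1.732 × 690 × 245 × 0.806 = 235992 W
η = P_out / P_in = 208000 / 235992 = 0.881 = 88.1%

88.1 %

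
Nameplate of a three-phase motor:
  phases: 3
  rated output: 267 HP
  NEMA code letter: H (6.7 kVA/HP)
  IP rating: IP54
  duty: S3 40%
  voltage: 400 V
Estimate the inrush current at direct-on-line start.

2580 A

S_LR = 6.7 × 267 = 1788.9 kVA
I_LR = S_LR/(√3·V_L) = 1788900/(1.732×400) = 2580 A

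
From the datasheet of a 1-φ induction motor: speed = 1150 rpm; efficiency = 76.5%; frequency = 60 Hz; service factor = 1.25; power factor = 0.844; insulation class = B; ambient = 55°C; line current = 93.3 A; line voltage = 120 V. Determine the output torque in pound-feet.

44.3 lb·ft

P_in = V·I·cosφ = 120 × 93.3 × 0.844 = 9449 W
P_out = η·P_in = 0.765 × 9449 = 7228 W
n = 1150 rpm
ω = 2π×1150/60 = 120.4 rad/s
τ = P_out/ω = 7228/120.4 = 60.03 N·m
In lb·ft: 60.03/1.356 = 44.3 lb·ft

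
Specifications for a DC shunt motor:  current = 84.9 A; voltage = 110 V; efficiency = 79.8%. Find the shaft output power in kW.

P_in = V·I = 110 × 84.9 = 9339 W
P_out = η·P_in = 0.798 × 9339 = 7453 W

7.45 kW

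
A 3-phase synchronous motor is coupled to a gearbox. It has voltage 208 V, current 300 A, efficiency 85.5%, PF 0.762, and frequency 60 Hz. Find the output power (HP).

94.4 HP

P_in = √3·V·I·cosφ = 1.732 × 208 × 300 × 0.762 = 82355 W
P_out = η·P_in = 0.855 × 82355 = 70414 W
= 70414/746 = 94.4 HP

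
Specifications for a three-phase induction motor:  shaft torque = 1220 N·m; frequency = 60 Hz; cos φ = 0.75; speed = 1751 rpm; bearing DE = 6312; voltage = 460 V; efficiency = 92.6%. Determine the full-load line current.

ω = 2π×1751/60 = 183.4 rad/s; P_out = τω = 1220 × 183.4 = 223748 W
P_in = P_out / η = 223748 / 0.926 = 241629 W
I_L = P_in / (√3·V_L·cosφ) = 241629 / (1.732 × 460 × 0.75) = 404 A

404 A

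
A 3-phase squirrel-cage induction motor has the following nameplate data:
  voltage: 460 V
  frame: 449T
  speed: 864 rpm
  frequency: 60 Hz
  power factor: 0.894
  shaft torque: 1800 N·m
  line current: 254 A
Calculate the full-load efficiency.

ω = 2π × 864/60 = 90.48 rad/s; P_out = τω = 1800 × 90.48 = 162864 W
P_in = √3·V_L·I_L·cosφ = 1.732 × 460 × 254 × 0.894 = 180916 W
η = P_out / P_in = 162864 / 180916 = 0.900 = 90.0%

90.0 %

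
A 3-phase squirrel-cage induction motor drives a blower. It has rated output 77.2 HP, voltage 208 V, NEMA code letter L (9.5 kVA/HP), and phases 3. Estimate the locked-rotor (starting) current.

S_LR = 9.5 × 77.2 = 733.4 kVA
I_LR = S_LR/(√3·V_L) = 733400/(1.732×208) = 2040 A

2040 A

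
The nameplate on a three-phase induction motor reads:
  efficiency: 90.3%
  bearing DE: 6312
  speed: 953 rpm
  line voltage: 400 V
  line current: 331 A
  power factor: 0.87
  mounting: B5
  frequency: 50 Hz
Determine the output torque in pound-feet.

P_in = √3·V·I·cosφ = 1.732 × 400 × 331 × 0.87 = 199506 W
P_out = η·P_in = 0.903 × 199506 = 180154 W
n = 953 rpm
ω = 2π×953/60 = 99.8 rad/s
τ = P_out/ω = 180154/99.8 = 1805 N·m
In lb·ft: 1805/1.356 = 1330 lb·ft

1330 lb·ft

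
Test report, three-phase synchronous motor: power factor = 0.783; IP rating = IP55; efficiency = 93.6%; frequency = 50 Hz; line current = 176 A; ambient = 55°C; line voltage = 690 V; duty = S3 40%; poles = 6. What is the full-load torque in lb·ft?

P_in = √3·V·I·cosφ = 1.732 × 690 × 176 × 0.783 = 164692 W
P_out = η·P_in = 0.936 × 164692 = 154152 W
n = n_s = 120×50/6 = 1000 rpm (synchronous)
ω = 2π×1000/60 = 104.7 rad/s
τ = P_out/ω = 154152/104.7 = 1472 N·m
In lb·ft: 1472/1.356 = 1090 lb·ft

1090 lb·ft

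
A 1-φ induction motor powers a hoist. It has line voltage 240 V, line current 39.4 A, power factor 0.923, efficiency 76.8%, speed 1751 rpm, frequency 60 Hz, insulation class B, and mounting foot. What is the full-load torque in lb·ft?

P_in = V·I·cosφ = 240 × 39.4 × 0.923 = 8728 W
P_out = η·P_in = 0.768 × 8728 = 6703 W
n = 1751 rpm
ω = 2π×1751/60 = 183.4 rad/s
τ = P_out/ω = 6703/183.4 = 36.55 N·m
In lb·ft: 36.55/1.356 = 27 lb·ft

27 lb·ft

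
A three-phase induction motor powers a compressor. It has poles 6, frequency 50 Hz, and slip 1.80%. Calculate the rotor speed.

n_s = 120f/p = 120×50/6 = 1000 rpm
n = n_s(1 − s) = 1000 × (1 − 0.018) = 982 rpm

982 rpm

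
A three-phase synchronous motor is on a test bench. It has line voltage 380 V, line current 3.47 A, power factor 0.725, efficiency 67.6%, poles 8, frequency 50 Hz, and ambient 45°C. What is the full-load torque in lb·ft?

10.5 lb·ft

P_in = √3·V·I·cosφ = 1.732 × 380 × 3.47 × 0.725 = 1656 W
P_out = η·P_in = 0.676 × 1656 = 1119 W
n = n_s = 120×50/8 = 750 rpm (synchronous)
ω = 2π×750/60 = 78.54 rad/s
τ = P_out/ω = 1119/78.54 = 14.25 N·m
In lb·ft: 14.25/1.356 = 10.5 lb·ft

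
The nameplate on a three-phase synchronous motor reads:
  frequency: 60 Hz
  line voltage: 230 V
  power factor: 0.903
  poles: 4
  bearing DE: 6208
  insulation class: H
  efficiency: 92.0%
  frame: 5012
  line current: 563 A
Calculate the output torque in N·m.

988 N·m

P_in = √3·V·I·cosφ = 1.732 × 230 × 563 × 0.903 = 202522 W
P_out = η·P_in = 0.92 × 202522 = 186320 W
n = n_s = 120×60/4 = 1800 rpm (synchronous)
ω = 2π×1800/60 = 188.5 rad/s
τ = P_out/ω = 186320/188.5 = 988 N·m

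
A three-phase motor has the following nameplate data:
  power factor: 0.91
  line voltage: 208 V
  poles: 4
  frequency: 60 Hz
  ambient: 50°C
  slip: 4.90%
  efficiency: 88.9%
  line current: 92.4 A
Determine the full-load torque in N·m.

P_in = √3·V·I·cosφ = 1.732 × 208 × 92.4 × 0.91 = 30292 W
P_out = η·P_in = 0.889 × 30292 = 26930 W
n_s = 120×60/4 = 1800 rpm; n = 1800×(1−0.049) = 1712 rpm
ω = 2π×1712/60 = 179.3 rad/s
τ = P_out/ω = 26930/179.3 = 150 N·m

150 N·m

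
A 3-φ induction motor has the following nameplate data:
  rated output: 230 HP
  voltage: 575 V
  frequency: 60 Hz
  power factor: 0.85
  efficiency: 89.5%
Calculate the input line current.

P_out = 230 × 746 = 171580 W
P_in = P_out / η = 171580 / 0.895 = 191709 W
I_L = P_in / (√3·V_L·cosφ) = 191709 / (1.732 × 575 × 0.85) = 226 A

226 A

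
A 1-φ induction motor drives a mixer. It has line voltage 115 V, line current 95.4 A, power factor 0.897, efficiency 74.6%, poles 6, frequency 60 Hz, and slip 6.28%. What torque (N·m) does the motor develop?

P_in = V·I·cosφ = 115 × 95.4 × 0.897 = 9841 W
P_out = η·P_in = 0.746 × 9841 = 7341 W
n_s = 120×60/6 = 1200 rpm; n = 1200×(1−0.0628) = 1125 rpm
ω = 2π×1125/60 = 117.8 rad/s
τ = P_out/ω = 7341/117.8 = 62.3 N·m

62.3 N·m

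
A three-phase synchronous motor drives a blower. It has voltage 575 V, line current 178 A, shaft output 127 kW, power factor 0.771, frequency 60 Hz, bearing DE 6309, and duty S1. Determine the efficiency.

P_out = 127 kW = 127000 W
P_in = √3·V_L·I_L·cosφ = 1.732 × 575 × 178 × 0.771 = 136675 W
η = P_out / P_in = 127000 / 136675 = 0.929 = 92.9%

92.9 %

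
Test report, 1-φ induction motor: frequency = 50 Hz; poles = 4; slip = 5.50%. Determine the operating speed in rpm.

1418 rpm

n_s = 120f/p = 120×50/4 = 1500 rpm
n = n_s(1 − s) = 1500 × (1 − 0.055) = 1418 rpm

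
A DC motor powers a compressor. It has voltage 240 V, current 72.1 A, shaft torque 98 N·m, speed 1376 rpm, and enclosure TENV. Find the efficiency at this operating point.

ω = 2π × 1376/60 = 144.1 rad/s; P_out = τω = 98 × 144.1 = 14122 W
P_in = V·I = 240 × 72.1 = 17304 W
η = P_out / P_in = 14122 / 17304 = 0.816 = 81.6%

81.6 %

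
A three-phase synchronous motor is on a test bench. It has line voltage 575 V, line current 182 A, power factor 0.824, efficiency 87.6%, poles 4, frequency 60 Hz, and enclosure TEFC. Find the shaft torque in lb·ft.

512 lb·ft

P_in = √3·V·I·cosφ = 1.732 × 575 × 182 × 0.824 = 149353 W
P_out = η·P_in = 0.876 × 149353 = 130833 W
n = n_s = 120×60/4 = 1800 rpm (synchronous)
ω = 2π×1800/60 = 188.5 rad/s
τ = P_out/ω = 130833/188.5 = 694.1 N·m
In lb·ft: 694.1/1.356 = 512 lb·ft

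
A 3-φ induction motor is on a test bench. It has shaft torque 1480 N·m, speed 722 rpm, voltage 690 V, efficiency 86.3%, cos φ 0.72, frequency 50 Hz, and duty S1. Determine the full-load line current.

151 A

ω = 2π×722/60 = 75.61 rad/s; P_out = τω = 1480 × 75.61 = 111903 W
P_in = P_out / η = 111903 / 0.863 = 129667 W
I_L = P_in / (√3·V_L·cosφ) = 129667 / (1.732 × 690 × 0.72) = 151 A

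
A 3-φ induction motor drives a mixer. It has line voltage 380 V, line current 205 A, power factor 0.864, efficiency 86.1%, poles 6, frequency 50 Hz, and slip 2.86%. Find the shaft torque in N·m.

P_in = √3·V·I·cosφ = 1.732 × 380 × 205 × 0.864 = 116573 W
P_out = η·P_in = 0.861 × 116573 = 100369 W
n_s = 120×50/6 = 1000 rpm; n = 1000×(1−0.0286) = 971 rpm
ω = 2π×971/60 = 101.7 rad/s
τ = P_out/ω = 100369/101.7 = 987 N·m

987 N·m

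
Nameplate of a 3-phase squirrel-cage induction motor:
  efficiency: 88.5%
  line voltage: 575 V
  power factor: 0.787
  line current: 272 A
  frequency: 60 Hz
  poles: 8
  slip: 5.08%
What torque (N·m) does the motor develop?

P_in = √3·V·I·cosφ = 1.732 × 575 × 272 × 0.787 = 213186 W
P_out = η·P_in = 0.885 × 213186 = 188670 W
n_s = 120×60/8 = 900 rpm; n = 900×(1−0.0508) = 854 rpm
ω = 2π×854/60 = 89.43 rad/s
τ = P_out/ω = 188670/89.43 = 2110 N·m

2110 N·m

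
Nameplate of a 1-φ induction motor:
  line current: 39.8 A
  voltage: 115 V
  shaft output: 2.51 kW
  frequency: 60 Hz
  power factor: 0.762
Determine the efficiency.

72.0 %

P_out = 2.51 kW = 2510 W
P_in = V·I·cosφ = 115 × 39.8 × 0.762 = 3488 W
η = P_out / P_in = 2510 / 3488 = 0.720 = 72.0%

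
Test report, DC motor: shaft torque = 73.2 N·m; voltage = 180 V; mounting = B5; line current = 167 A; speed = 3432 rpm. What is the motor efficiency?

ω = 2π × 3432/60 = 359.4 rad/s; P_out = τω = 73.2 × 359.4 = 26308 W
P_in = V·I = 180 × 167 = 30060 W
η = P_out / P_in = 26308 / 30060 = 0.875 = 87.5%

87.5 %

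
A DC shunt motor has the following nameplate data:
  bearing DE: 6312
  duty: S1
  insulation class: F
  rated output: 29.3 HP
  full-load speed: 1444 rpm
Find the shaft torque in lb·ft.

107 lb·ft

P_out = 29.3 × 746 = 21858 W
ω = 2π × 1444/60 = 151.2 rad/s
τ = P_out/ω = 21858/151.2 = 144.6 N·m
In lb·ft: 144.6/1.356 = 107 lb·ft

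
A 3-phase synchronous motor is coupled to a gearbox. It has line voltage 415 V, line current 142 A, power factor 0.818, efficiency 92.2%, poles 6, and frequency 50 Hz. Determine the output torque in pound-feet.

542 lb·ft

P_in = √3·V·I·cosφ = 1.732 × 415 × 142 × 0.818 = 83491 W
P_out = η·P_in = 0.922 × 83491 = 76979 W
n = n_s = 120×50/6 = 1000 rpm (synchronous)
ω = 2π×1000/60 = 104.7 rad/s
τ = P_out/ω = 76979/104.7 = 735.2 N·m
In lb·ft: 735.2/1.356 = 542 lb·ft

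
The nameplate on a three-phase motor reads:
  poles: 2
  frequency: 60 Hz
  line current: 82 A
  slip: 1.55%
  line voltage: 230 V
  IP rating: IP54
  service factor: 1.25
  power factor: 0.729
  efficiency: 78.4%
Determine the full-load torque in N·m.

P_in = √3·V·I·cosφ = 1.732 × 230 × 82 × 0.729 = 23813 W
P_out = η·P_in = 0.784 × 23813 = 18669 W
n_s = 120×60/2 = 3600 rpm; n = 3600×(1−0.0155) = 3544 rpm
ω = 2π×3544/60 = 371.1 rad/s
τ = P_out/ω = 18669/371.1 = 50.3 N·m

50.3 N·m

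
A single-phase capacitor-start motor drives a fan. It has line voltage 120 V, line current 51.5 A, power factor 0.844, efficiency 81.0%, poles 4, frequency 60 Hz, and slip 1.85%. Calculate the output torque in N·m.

22.8 N·m

P_in = V·I·cosφ = 120 × 51.5 × 0.844 = 5216 W
P_out = η·P_in = 0.81 × 5216 = 4225 W
n_s = 120×60/4 = 1800 rpm; n = 1800×(1−0.0185) = 1767 rpm
ω = 2π×1767/60 = 185 rad/s
τ = P_out/ω = 4225/185 = 22.8 N·m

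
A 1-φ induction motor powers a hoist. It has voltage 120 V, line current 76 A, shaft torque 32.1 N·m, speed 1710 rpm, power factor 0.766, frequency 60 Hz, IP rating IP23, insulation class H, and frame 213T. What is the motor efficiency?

ω = 2π × 1710/60 = 179.1 rad/s; P_out = τω = 32.1 × 179.1 = 5749 W
P_in = V·I·cosφ = 120 × 76 × 0.766 = 6986 W
η = P_out / P_in = 5749 / 6986 = 0.823 = 82.3%

82.3 %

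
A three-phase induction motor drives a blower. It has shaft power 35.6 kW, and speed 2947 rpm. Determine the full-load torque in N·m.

ω = 2π × 2947/60 = 308.6 rad/s
τ = P/ω = 35600/308.6 = 115 N·m

115 N·m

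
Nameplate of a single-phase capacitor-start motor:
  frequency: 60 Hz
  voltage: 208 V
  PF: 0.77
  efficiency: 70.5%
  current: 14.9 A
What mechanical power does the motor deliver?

1.68 kW

P_in = V·I·cosφ = 208 × 14.9 × 0.77 = 2386 W
P_out = η·P_in = 0.705 × 2386 = 1682 W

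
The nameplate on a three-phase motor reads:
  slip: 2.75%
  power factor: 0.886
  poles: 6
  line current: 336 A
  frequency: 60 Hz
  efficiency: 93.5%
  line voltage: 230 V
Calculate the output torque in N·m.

907 N·m

P_in = √3·V·I·cosφ = 1.732 × 230 × 336 × 0.886 = 118590 W
P_out = η·P_in = 0.935 × 118590 = 110882 W
n_s = 120×60/6 = 1200 rpm; n = 1200×(1−0.0275) = 1167 rpm
ω = 2π×1167/60 = 122.2 rad/s
τ = P_out/ω = 110882/122.2 = 907 N·m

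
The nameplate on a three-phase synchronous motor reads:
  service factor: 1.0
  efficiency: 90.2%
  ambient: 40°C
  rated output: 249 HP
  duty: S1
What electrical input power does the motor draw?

P_out = 249 × 746 = 185754 W
P_in = P_out/η = 185754/0.902 = 205936 W = 206 kW

206 kW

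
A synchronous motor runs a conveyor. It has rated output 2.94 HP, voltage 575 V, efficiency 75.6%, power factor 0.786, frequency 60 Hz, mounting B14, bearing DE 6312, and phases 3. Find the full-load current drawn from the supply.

P_out = 2.94 × 746 = 2193 W
P_in = P_out / η = 2193 / 0.756 = 2901 W
I_L = P_in / (√3·V_L·cosφ) = 2901 / (1.732 × 575 × 0.786) = 3.71 A

3.71 A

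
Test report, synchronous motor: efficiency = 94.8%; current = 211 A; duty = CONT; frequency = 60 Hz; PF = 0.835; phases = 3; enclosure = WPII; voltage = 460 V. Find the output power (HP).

P_in = √3·V·I·cosφ = 1.732 × 460 × 211 × 0.835 = 140370 W
P_out = η·P_in = 0.948 × 140370 = 133071 W
= 133071/746 = 178 HP

178 HP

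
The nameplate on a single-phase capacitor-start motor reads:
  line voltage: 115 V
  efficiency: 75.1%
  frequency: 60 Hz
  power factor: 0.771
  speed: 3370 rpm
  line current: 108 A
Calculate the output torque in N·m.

P_in = V·I·cosφ = 115 × 108 × 0.771 = 9576 W
P_out = η·P_in = 0.751 × 9576 = 7192 W
n = 3370 rpm
ω = 2π×3370/60 = 352.9 rad/s
τ = P_out/ω = 7192/352.9 = 20.4 N·m

20.4 N·m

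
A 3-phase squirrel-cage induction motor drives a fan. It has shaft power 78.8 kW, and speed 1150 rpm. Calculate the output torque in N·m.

ω = 2π × 1150/60 = 120.4 rad/s
τ = P/ω = 78800/120.4 = 654 N·m

654 N·m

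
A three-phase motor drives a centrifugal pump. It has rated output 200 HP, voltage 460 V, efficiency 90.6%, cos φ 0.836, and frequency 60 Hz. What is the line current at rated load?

247 A

P_out = 200 × 746 = 149200 W
P_in = P_out / η = 149200 / 0.906 = 164680 W
I_L = P_in / (√3·V_L·cosφ) = 164680 / (1.732 × 460 × 0.836) = 247 A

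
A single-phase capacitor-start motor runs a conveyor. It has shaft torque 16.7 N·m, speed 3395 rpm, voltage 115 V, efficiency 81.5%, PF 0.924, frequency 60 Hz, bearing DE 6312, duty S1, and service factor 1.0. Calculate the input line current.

ω = 2π×3395/60 = 355.5 rad/s; P_out = τω = 16.7 × 355.5 = 5937 W
P_in = P_out / η = 5937 / 0.815 = 7285 W
I = P_in / (V·cosφ) = 7285 / (115 × 0.924) = 68.6 A

68.6 A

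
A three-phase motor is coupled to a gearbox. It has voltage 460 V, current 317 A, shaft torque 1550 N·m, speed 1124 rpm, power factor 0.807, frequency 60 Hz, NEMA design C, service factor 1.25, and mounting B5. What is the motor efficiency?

ω = 2π × 1124/60 = 117.7 rad/s; P_out = τω = 1550 × 117.7 = 182435 W
P_in = √3·V_L·I_L·cosφ = 1.732 × 460 × 317 × 0.807 = 203816 W
η = P_out / P_in = 182435 / 203816 = 0.895 = 89.5%

89.5 %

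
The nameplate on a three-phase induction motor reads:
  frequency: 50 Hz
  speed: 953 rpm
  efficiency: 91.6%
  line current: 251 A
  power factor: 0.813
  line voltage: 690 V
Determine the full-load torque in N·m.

2240 N·m

P_in = √3·V·I·cosφ = 1.732 × 690 × 251 × 0.813 = 243872 W
P_out = η·P_in = 0.916 × 243872 = 223387 W
n = 953 rpm
ω = 2π×953/60 = 99.8 rad/s
τ = P_out/ω = 223387/99.8 = 2240 N·m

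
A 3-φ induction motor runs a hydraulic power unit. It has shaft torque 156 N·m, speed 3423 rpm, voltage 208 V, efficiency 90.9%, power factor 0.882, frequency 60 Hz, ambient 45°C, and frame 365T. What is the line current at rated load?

194 A

ω = 2π×3423/60 = 358.5 rad/s; P_out = τω = 156 × 358.5 = 55926 W
P_in = P_out / η = 55926 / 0.909 = 61525 W
I_L = P_in / (√3·V_L·cosφ) = 61525 / (1.732 × 208 × 0.882) = 194 A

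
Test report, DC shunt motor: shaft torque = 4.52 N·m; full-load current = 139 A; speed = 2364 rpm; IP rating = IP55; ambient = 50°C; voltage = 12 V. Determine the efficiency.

67.1 %

ω = 2π × 2364/60 = 247.6 rad/s; P_out = τω = 4.52 × 247.6 = 1119 W
P_in = V·I = 12 × 139 = 1668 W
η = P_out / P_in = 1119 / 1668 = 0.671 = 67.1%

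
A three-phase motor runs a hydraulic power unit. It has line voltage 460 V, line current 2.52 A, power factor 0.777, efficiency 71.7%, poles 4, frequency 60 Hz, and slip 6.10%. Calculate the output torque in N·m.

6.32 N·m

P_in = √3·V·I·cosφ = 1.732 × 460 × 2.52 × 0.777 = 1560 W
P_out = η·P_in = 0.717 × 1560 = 1119 W
n_s = 120×60/4 = 1800 rpm; n = 1800×(1−0.061) = 1690 rpm
ω = 2π×1690/60 = 177 rad/s
τ = P_out/ω = 1119/177 = 6.32 N·m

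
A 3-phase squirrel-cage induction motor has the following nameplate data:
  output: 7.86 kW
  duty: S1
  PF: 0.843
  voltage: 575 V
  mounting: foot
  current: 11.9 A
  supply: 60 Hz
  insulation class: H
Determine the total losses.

P_in = √3·V·I·cosφ = 1.732×575×11.9×0.843 = 9991 W
P_out = 7860 W
Losses = P_in − P_out = 9991 − 7860 = 2131 W

2.13 kW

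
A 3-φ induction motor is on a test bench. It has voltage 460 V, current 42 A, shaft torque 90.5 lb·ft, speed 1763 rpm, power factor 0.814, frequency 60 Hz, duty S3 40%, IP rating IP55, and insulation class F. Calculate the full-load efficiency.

83.2 %

τ = 90.5 lb·ft × 1.356 = 122.7 N·m
ω = 2π × 1763/60 = 184.6 rad/s; P_out = τω = 122.7 × 184.6 = 22650 W
P_in = √3·V_L·I_L·cosφ = 1.732 × 460 × 42 × 0.814 = 27238 W
η = P_out / P_in = 22650 / 27238 = 0.832 = 83.2%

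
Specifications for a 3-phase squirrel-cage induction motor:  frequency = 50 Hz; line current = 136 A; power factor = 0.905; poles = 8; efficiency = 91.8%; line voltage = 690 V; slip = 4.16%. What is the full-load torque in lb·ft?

1320 lb·ft

P_in = √3·V·I·cosφ = 1.732 × 690 × 136 × 0.905 = 147090 W
P_out = η·P_in = 0.918 × 147090 = 135029 W
n_s = 120×50/8 = 750 rpm; n = 750×(1−0.0416) = 719 rpm
ω = 2π×719/60 = 75.29 rad/s
τ = P_out/ω = 135029/75.29 = 1793 N·m
In lb·ft: 1793/1.356 = 1320 lb·ft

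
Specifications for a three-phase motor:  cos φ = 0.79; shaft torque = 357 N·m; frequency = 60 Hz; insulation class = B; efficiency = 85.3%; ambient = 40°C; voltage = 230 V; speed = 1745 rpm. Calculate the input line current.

243 A

ω = 2π×1745/60 = 182.7 rad/s; P_out = τω = 357 × 182.7 = 65224 W
P_in = P_out / η = 65224 / 0.853 = 76464 W
I_L = P_in / (√3·V_L·cosφ) = 76464 / (1.732 × 230 × 0.79) = 243 A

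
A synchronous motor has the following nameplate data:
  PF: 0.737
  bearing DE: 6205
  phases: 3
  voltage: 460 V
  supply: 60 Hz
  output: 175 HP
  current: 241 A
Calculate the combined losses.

P_in = √3·V·I·cosφ = 1.732×460×241×0.737 = 141511 W
P_out = 175×746 = 130550 W
Losses = P_in − P_out = 141511 − 130550 = 10961 W

11000 W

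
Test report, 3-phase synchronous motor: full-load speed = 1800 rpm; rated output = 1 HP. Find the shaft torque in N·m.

P_out = 1 × 746 = 746 W
ω = 2π × 1800/60 = 188.5 rad/s
τ = P_out/ω = 746/188.5 = 3.96 N·m

3.96 N·m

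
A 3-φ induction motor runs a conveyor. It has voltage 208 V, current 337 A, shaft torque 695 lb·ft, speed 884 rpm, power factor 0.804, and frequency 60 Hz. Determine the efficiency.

89.4 %

τ = 695 lb·ft × 1.356 = 942.4 N·m
ω = 2π × 884/60 = 92.57 rad/s; P_out = τω = 942.4 × 92.57 = 87238 W
P_in = √3·V_L·I_L·cosφ = 1.732 × 208 × 337 × 0.804 = 97611 W
η = P_out / P_in = 87238 / 97611 = 0.894 = 89.4%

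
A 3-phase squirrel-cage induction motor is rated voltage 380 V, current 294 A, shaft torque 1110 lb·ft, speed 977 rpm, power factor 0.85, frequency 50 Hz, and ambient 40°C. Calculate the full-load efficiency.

τ = 1110 lb·ft × 1.356 = 1505 N·m
ω = 2π × 977/60 = 102.3 rad/s; P_out = τω = 1505 × 102.3 = 153962 W
P_in = √3·V_L·I_L·cosφ = 1.732 × 380 × 294 × 0.85 = 164474 W
η = P_out / P_in = 153962 / 164474 = 0.936 = 93.6%

93.6 %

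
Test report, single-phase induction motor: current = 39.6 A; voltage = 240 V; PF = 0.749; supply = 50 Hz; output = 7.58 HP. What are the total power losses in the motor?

1.46 kW

P_in = V·I·cosφ = 240×39.6×0.749 = 7118 W
P_out = 7.58×746 = 5655 W
Losses = P_in − P_out = 7118 − 5655 = 1463 W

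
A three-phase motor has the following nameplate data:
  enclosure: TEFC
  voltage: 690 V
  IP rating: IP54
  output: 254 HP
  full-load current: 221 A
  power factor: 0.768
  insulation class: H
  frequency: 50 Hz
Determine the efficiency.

93.4 %

P_out = 254 × 746 = 189484 W
P_in = √3·V_L·I_L·cosφ = 1.732 × 690 × 221 × 0.768 = 202839 W
η = P_out / P_in = 189484 / 202839 = 0.934 = 93.4%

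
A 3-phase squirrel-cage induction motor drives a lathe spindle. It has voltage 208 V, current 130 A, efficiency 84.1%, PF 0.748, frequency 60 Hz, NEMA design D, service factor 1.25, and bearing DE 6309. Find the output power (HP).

P_in = √3·V·I·cosφ = 1.732 × 208 × 130 × 0.748 = 35031 W
P_out = η·P_in = 0.841 × 35031 = 29461 W
= 29461/746 = 39.5 HP

39.5 HP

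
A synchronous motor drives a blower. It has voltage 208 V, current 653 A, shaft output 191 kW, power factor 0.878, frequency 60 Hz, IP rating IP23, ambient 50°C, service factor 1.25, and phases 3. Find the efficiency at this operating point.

P_out = 191 kW = 191000 W
P_in = √3·V_L·I_L·cosφ = 1.732 × 208 × 653 × 0.878 = 206547 W
η = P_out / P_in = 191000 / 206547 = 0.925 = 92.5%

92.5 %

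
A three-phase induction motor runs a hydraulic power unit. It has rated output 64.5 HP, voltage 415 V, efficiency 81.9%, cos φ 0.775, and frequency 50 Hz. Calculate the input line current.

P_out = 64.5 × 746 = 48117 W
P_in = P_out / η = 48117 / 0.819 = 58751 W
I_L = P_in / (√3·V_L·cosφ) = 58751 / (1.732 × 415 × 0.775) = 105 A

105 A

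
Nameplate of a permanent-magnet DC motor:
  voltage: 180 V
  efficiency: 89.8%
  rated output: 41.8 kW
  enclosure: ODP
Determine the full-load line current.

259 A

P_out = 41.8 kW = 41800 W
P_in = P_out / η = 41800 / 0.898 = 46548 W
I = P_in / V = 46548 / 180 = 259 A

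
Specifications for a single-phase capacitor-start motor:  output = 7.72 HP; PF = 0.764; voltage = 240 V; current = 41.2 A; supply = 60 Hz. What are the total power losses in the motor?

1800 W

P_in = V·I·cosφ = 240×41.2×0.764 = 7554 W
P_out = 7.72×746 = 5759 W
Losses = P_in − P_out = 7554 − 5759 = 1795 W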